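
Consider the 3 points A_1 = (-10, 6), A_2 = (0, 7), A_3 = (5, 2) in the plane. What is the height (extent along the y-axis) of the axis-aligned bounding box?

5

max y = 7, min y = 2, so height = 5.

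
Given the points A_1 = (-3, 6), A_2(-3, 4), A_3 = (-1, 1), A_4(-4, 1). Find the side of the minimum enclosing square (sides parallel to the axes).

The bounding box has width 3 and height 5.
An axis-aligned square enclosing the set must have side ≥ max(width, height).
So the minimum side is max(3, 5) = 5.

5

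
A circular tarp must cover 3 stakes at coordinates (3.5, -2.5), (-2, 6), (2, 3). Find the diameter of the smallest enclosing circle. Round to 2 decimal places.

Call the three points A, B, C in the order given.
Side lengths²: AB² = 102.5, AC² = 32.5, BC² = 25.
Since AB² = 102.5 ≥ 32.5 + 25 = 57.5, the angle opposite AB is not acute, so the smallest enclosing circle has AB as diameter.
Centre = midpoint of AB = (0.75, 1.75), r² = 102.5/4 = 25.625.
Diameter = 2r = 2√(25.625) ≈ 10.12.

10.12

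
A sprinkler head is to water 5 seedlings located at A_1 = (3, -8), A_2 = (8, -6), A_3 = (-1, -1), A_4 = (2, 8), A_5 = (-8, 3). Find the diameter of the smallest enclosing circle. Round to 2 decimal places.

The minimum enclosing circle is determined by three boundary points: A_2, A_4, A_5.
Their circumcentre is (9/34, -35/34) with r² = 48865/578.
The farthest remaining point A_1 is at distance² 32409/578 ≤ 48865/578.
Diameter = 2r = 2√(48865/578) ≈ 18.39.

18.39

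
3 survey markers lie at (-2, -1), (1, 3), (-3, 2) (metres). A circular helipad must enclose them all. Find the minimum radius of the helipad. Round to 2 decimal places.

Call the three points A, B, C in the order given.
Side lengths²: AB² = 25, AC² = 10, BC² = 17.
Since AB² = 25 < 17 + 10 = 27, the triangle is acute, so the smallest enclosing circle is the circumcircle.
Circumcentre = (-17/26, 29/26), r² = 2125/338.
r = √(2125/338) ≈ 2.51.

2.51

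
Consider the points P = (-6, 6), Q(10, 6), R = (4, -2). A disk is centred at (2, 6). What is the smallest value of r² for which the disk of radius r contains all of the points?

68

The required radius is the distance from (2, 6) to the farthest point.
Squared distances: 64, 64, 68.
Maximum is 68, attained at R.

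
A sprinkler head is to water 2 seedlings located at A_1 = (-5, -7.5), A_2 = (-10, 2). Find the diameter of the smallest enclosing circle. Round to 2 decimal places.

10.74

The smallest circle enclosing two points has them as diameter endpoints.
Centre = midpoint = (-7.5, -2.75); r² = |A_1A_2|²/4 = 115.25/4 = 28.8125.
Diameter = 2r = 2√(28.8125) ≈ 10.74.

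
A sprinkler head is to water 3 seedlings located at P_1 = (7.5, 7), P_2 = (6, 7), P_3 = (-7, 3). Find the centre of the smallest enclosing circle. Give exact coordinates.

Side lengths²: P_1P_2² = 2.25, P_1P_3² = 226.25, P_2P_3² = 185.
Since P_1P_3² = 226.25 ≥ 185 + 2.25 = 187.25, the angle opposite P_1P_3 is not acute, so the smallest enclosing circle has P_1P_3 as diameter.
Centre = midpoint of P_1P_3 = (0.25, 5), r² = 226.25/4 = 56.5625.
Centre = (0.25, 5).

(0.25, 5)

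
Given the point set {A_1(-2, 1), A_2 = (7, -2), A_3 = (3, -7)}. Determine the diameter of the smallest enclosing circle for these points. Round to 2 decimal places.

10.05

Side lengths²: A_1A_2² = 90, A_1A_3² = 89, A_2A_3² = 41.
Since A_1A_2² = 90 < 89 + 41 = 130, the triangle is acute, so the smallest enclosing circle is the circumcircle.
Circumcentre = (75/38, -79/38), r² = 18245/722.
Diameter = 2r = 2√(18245/722) ≈ 10.05.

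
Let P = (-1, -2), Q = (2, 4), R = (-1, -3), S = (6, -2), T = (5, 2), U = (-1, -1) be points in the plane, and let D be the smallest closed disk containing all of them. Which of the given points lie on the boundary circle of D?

Q, R, S

A smallest enclosing disk is always determined by at most three of the input points on its boundary.
The minimum enclosing circle is determined by three boundary points: Q, R, S.
Their circumcentre is (50/23, -5/23) with r² = 9425/529.
The farthest remaining point P is at distance² 7010/529 ≤ 9425/529.
The points at distance exactly r from the centre are Q, R, S — 3 points.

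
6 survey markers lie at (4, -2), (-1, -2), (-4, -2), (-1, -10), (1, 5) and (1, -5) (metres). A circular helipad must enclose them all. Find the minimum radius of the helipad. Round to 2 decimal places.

A smallest enclosing disk is always determined by at most three of the input points on its boundary.
The farthest pair is (-1, -10)–(1, 5) with squared distance 229. The circle on this segment as diameter has centre (0, -2.5) and r² = 229/4 = 57.25.
Check (4, -2): distance² to centre = 16.25 ≤ 57.25, so it lies inside.
All remaining points lie in this disk, and no smaller disk contains both endpoints, so this is the minimum enclosing circle.
r = √(57.25) ≈ 7.57.

7.57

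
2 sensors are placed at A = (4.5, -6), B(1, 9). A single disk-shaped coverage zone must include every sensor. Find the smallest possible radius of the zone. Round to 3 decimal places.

The smallest circle enclosing two points has them as diameter endpoints.
Centre = midpoint = (2.75, 1.5); r² = |AB|²/4 = 237.25/4 = 59.3125.
r = √(59.3125) ≈ 7.701.

7.701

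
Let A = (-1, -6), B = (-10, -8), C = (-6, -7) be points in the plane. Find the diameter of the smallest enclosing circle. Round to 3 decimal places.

Side lengths²: AB² = 85, AC² = 26, BC² = 17.
Since AB² = 85 ≥ 26 + 17 = 43, the angle opposite AB is not acute, so the smallest enclosing circle has AB as diameter.
Centre = midpoint of AB = (-5.5, -7), r² = 85/4 = 21.25.
Diameter = 2r = 2√(21.25) ≈ 9.220.

9.220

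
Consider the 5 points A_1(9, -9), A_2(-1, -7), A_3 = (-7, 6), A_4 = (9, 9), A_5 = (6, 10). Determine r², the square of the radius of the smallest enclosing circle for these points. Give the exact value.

124.4775390625

By Welzl's lemma the MEC is supported by two points (diametrically opposite) or three points (on a circumcircle).
The minimum enclosing circle is determined by three boundary points: A_1, A_3, A_4.
Their circumcentre is (2.40625, 0) with r² = 124.4775390625.
The farthest remaining point A_5 is at distance² 112.9150390625 ≤ 124.4775390625.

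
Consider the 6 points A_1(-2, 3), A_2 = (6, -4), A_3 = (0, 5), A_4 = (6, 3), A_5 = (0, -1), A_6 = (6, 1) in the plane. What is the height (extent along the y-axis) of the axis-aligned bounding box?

9

max y = 5, min y = -4, so height = 9.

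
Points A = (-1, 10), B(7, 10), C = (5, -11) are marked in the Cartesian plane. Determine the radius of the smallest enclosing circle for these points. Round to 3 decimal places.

10.970

Side lengths²: AB² = 64, AC² = 477, BC² = 445.
Since AC² = 477 < 445 + 64 = 509, the triangle is acute, so the smallest enclosing circle is the circumcircle.
Circumcentre = (3, -3/14), r² = 23585/196.
r = √(23585/196) ≈ 10.970.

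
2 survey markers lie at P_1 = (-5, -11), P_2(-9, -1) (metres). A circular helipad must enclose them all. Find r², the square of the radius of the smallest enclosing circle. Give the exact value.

29

The smallest circle enclosing two points has them as diameter endpoints.
Centre = midpoint = (-7, -6); r² = |P_1P_2|²/4 = 116/4 = 29.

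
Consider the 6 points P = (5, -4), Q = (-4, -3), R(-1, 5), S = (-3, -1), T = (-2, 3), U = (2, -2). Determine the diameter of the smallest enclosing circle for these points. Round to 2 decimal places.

11.16

By Welzl's lemma the MEC is supported by two points (diametrically opposite) or three points (on a circumcircle).
The minimum enclosing circle is determined by three boundary points: P, Q, R.
Their circumcentre is (0.86, -0.26) with r² = 31.1272.
The farthest remaining point T is at distance² 18.8072 ≤ 31.1272.
Diameter = 2r = 2√(31.1272) ≈ 11.16.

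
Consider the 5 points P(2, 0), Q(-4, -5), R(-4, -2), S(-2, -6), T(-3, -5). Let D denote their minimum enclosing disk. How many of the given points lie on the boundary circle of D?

2

The minimum enclosing circle of a finite set is fixed by two of the points (as a diameter) or three (as a circumcircle).
The farthest pair is P–Q with squared distance 61. The circle on this segment as diameter has centre (-1, -2.5) and r² = 61/4 = 15.25.
Check R: distance² to centre = 9.25 ≤ 15.25, so it lies inside.
All remaining points lie in this disk, and no smaller disk contains both endpoints, so this is the minimum enclosing circle.
The points at distance exactly r from the centre are P, Q — 2 points.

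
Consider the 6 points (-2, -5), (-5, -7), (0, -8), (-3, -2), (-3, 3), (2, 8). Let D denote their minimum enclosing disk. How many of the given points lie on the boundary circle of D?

3

The minimum enclosing circle is determined by three boundary points: (-5, -7), (0, -8), (2, 8).
Their circumcentre is (-39/41, 10/41) with r² = 115765/1681.
The farthest remaining point (-2, -5) is at distance² 48074/1681 ≤ 115765/1681.
The points at distance exactly r from the centre are (-5, -7), (0, -8), (2, 8) — 3 points.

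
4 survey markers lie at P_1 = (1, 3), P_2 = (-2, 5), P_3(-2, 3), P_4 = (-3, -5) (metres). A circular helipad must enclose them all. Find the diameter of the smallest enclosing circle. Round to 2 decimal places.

By Welzl's lemma the MEC is supported by two points (diametrically opposite) or three points (on a circumcircle).
The farthest pair is P_2–P_4 with squared distance 101. The circle on this segment as diameter has centre (-2.5, 0) and r² = 101/4 = 25.25.
Check P_1: distance² to centre = 21.25 ≤ 25.25, so it lies inside.
All remaining points lie in this disk, and no smaller disk contains both endpoints, so this is the minimum enclosing circle.
Diameter = 2r = 2√(25.25) ≈ 10.05.

10.05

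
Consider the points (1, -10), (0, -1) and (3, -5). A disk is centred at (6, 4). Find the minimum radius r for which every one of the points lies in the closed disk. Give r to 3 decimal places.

14.866

The required radius is the distance from (6, 4) to the farthest point.
Squared distances: 221, 61, 90.
Maximum is 221, attained at (1, -10).
r = √221 ≈ 14.866.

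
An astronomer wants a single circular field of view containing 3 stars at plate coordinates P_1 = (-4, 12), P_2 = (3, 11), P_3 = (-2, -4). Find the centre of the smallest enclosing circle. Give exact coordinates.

Side lengths²: P_1P_2² = 50, P_1P_3² = 260, P_2P_3² = 250.
Since P_1P_3² = 260 < 250 + 50 = 300, the triangle is acute, so the smallest enclosing circle is the circumcircle.
Circumcentre = (-17/11, 46/11), r² = 8125/121.
Centre = (-17/11, 46/11).

(-17/11, 46/11)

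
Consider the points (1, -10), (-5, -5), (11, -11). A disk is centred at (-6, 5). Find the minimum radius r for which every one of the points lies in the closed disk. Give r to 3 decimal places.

The required radius is the distance from (-6, 5) to the farthest point.
Squared distances: 274, 101, 545.
Maximum is 545, attained at (11, -11).
r = √545 ≈ 23.345.

23.345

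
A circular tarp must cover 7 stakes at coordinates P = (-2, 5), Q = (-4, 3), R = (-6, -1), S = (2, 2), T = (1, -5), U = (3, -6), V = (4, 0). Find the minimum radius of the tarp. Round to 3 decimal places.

A smallest enclosing disk is always determined by at most three of the input points on its boundary.
The minimum enclosing circle is determined by three boundary points: P, R, U.
Their circumcentre is (2/37, -26/37) with r² = 50297/1369.
The farthest remaining point Q is at distance² 41269/1369 ≤ 50297/1369.
r = √(50297/1369) ≈ 6.061.

6.061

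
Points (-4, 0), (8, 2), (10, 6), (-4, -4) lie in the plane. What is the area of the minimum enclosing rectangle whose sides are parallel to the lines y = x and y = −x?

120

In coordinates u = x + y, v = x − y the rectangle is axis-aligned; the map (x,y)→(u,v) scales areas by 2.
u-values: -4, 10, 16, -8; range = 16 − (-8) = 24.
v-values: -4, 6, 4, 0; range = 6 − (-4) = 10.
Area = (24 × 10) / 2 = 120.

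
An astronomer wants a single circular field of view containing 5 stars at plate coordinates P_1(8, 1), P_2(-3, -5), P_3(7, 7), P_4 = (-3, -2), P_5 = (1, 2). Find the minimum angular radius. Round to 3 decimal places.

7.810

The farthest pair is P_2–P_3 with squared distance 244. The circle on this segment as diameter has centre (2, 1) and r² = 244/4 = 61.
Check P_1: distance² to centre = 36 ≤ 61, so it lies inside.
All remaining points lie in this disk, and no smaller disk contains both endpoints, so this is the minimum enclosing circle.
r = √61 ≈ 7.810.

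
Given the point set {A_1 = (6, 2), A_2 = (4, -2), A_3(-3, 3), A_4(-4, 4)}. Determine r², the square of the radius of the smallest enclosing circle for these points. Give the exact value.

3250/121

The minimum enclosing circle is determined by three boundary points: A_1, A_2, A_4.
Their circumcentre is (9/11, 23/11) with r² = 3250/121.
The farthest remaining point A_3 is at distance² 1864/121 ≤ 3250/121.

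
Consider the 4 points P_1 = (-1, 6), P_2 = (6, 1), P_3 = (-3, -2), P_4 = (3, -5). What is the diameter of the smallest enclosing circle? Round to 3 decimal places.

The minimum enclosing circle of a finite set is fixed by two of the points (as a diameter) or three (as a circumcircle).
The farthest pair is P_1–P_4 with squared distance 137. The circle on this segment as diameter has centre (1, 0.5) and r² = 137/4 = 34.25.
Check P_2: distance² to centre = 25.25 ≤ 34.25, so it lies inside.
All remaining points lie in this disk, and no smaller disk contains both endpoints, so this is the minimum enclosing circle.
Diameter = 2r = 2√(34.25) ≈ 11.705.

11.705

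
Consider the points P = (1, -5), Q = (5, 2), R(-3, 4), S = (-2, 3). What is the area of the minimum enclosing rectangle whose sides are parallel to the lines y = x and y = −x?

In coordinates u = x + y, v = x − y the rectangle is axis-aligned; the map (x,y)→(u,v) scales areas by 2.
u-values: -4, 7, 1, 1; range = 7 − (-4) = 11.
v-values: 6, 3, -7, -5; range = 6 − (-7) = 13.
Area = (11 × 13) / 2 = 71.5.

71.5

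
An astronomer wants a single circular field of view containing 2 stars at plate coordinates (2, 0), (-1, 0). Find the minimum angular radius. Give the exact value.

1.5

The smallest circle enclosing two points has them as diameter endpoints.
Centre = midpoint = (0.5, 0); r² = |(2, 0)−(-1, 0)|²/4 = 9/4 = 2.25.
r = √(2.25) = 1.5.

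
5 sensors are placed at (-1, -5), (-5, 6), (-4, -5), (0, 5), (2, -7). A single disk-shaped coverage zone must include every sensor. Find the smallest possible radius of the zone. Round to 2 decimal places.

The minimum enclosing circle of a finite set is fixed by two of the points (as a diameter) or three (as a circumcircle).
The farthest pair is (-5, 6)–(2, -7) with squared distance 218. The circle on this segment as diameter has centre (-1.5, -0.5) and r² = 218/4 = 54.5.
Check (-1, -5): distance² to centre = 20.5 ≤ 54.5, so it lies inside.
All remaining points lie in this disk, and no smaller disk contains both endpoints, so this is the minimum enclosing circle.
r = √(54.5) ≈ 7.38.

7.38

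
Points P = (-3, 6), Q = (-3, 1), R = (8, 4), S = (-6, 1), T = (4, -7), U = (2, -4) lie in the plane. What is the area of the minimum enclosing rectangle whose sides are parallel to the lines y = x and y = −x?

170

In coordinates u = x + y, v = x − y the rectangle is axis-aligned; the map (x,y)→(u,v) scales areas by 2.
u-values: 3, -2, 12, -5, -3, -2; range = 12 − (-5) = 17.
v-values: -9, -4, 4, -7, 11, 6; range = 11 − (-9) = 20.
Area = (17 × 20) / 2 = 170.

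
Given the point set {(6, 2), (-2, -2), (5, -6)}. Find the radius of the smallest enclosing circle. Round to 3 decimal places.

Call the three points A, B, C in the order given.
Side lengths²: AB² = 80, AC² = 65, BC² = 65.
Since AB² = 80 < 65 + 65 = 130, the triangle is acute, so the smallest enclosing circle is the circumcircle.
Circumcentre = (17/6, -5/3), r² = 845/36.
r = √(845/36) ≈ 4.845.

4.845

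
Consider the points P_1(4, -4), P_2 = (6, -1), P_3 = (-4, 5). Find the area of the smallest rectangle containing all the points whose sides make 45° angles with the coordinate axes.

In coordinates u = x + y, v = x − y the rectangle is axis-aligned; the map (x,y)→(u,v) scales areas by 2.
u-values: 0, 5, 1; range = 5 − 0 = 5.
v-values: 8, 7, -9; range = 8 − (-9) = 17.
Area = (5 × 17) / 2 = 42.5.

42.5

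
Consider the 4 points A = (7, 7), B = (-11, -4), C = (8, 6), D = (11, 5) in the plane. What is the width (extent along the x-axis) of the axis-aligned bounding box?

22

max x = 11, min x = -11, so width = 22.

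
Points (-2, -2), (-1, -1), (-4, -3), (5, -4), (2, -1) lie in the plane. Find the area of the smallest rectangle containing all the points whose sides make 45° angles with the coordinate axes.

40

In coordinates u = x + y, v = x − y the rectangle is axis-aligned; the map (x,y)→(u,v) scales areas by 2.
u-values: -4, -2, -7, 1, 1; range = 1 − (-7) = 8.
v-values: 0, 0, -1, 9, 3; range = 9 − (-1) = 10.
Area = (8 × 10) / 2 = 40.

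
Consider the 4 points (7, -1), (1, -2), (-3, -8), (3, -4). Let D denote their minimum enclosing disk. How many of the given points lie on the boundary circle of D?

The minimum enclosing circle of a finite set is fixed by two of the points (as a diameter) or three (as a circumcircle).
The farthest pair is (7, -1)–(-3, -8) with squared distance 149. The circle on this segment as diameter has centre (2, -4.5) and r² = 149/4 = 37.25.
Check (1, -2): distance² to centre = 7.25 ≤ 37.25, so it lies inside.
All remaining points lie in this disk, and no smaller disk contains both endpoints, so this is the minimum enclosing circle.
The points at distance exactly r from the centre are (7, -1), (-3, -8) — 2 points.

2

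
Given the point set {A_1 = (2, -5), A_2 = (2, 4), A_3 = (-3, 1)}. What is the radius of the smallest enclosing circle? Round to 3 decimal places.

4.554

Side lengths²: A_1A_2² = 81, A_1A_3² = 61, A_2A_3² = 34.
Since A_1A_2² = 81 < 61 + 34 = 95, the triangle is acute, so the smallest enclosing circle is the circumcircle.
Circumcentre = (1.3, -0.5), r² = 20.74.
r = √(20.74) ≈ 4.554.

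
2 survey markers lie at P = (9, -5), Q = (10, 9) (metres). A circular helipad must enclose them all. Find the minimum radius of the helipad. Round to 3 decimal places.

The smallest circle enclosing two points has them as diameter endpoints.
Centre = midpoint = (9.5, 2); r² = |PQ|²/4 = 197/4 = 49.25.
r = √(49.25) ≈ 7.018.

7.018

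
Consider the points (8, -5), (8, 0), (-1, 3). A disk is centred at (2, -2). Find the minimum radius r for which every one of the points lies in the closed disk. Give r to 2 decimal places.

6.71

The required radius is the distance from (2, -2) to the farthest point.
Squared distances: 45, 40, 34.
Maximum is 45, attained at (8, -5).
r = √45 ≈ 6.71.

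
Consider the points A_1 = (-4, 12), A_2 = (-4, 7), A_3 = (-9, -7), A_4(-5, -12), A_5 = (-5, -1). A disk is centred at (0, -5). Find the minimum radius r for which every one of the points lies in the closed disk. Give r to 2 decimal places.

The required radius is the distance from (0, -5) to the farthest point.
Squared distances: 305, 160, 85, 74, 41.
Maximum is 305, attained at A_1.
r = √305 ≈ 17.46.

17.46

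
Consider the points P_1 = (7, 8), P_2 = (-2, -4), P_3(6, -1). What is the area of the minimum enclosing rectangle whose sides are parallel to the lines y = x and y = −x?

In coordinates u = x + y, v = x − y the rectangle is axis-aligned; the map (x,y)→(u,v) scales areas by 2.
u-values: 15, -6, 5; range = 15 − (-6) = 21.
v-values: -1, 2, 7; range = 7 − (-1) = 8.
Area = (21 × 8) / 2 = 84.

84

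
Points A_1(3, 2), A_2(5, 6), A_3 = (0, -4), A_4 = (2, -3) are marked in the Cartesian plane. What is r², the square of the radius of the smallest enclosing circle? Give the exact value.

A smallest enclosing disk is always determined by at most three of the input points on its boundary.
The farthest pair is A_2–A_3 with squared distance 125. The circle on this segment as diameter has centre (2.5, 1) and r² = 125/4 = 31.25.
Check A_1: distance² to centre = 1.25 ≤ 31.25, so it lies inside.
All remaining points lie in this disk, and no smaller disk contains both endpoints, so this is the minimum enclosing circle.

31.25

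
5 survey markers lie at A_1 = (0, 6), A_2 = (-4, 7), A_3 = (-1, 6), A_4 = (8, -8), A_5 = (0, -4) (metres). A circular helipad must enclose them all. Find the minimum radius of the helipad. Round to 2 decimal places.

9.60

By Welzl's lemma the MEC is supported by two points (diametrically opposite) or three points (on a circumcircle).
The farthest pair is A_2–A_4 with squared distance 369. The circle on this segment as diameter has centre (2, -0.5) and r² = 369/4 = 92.25.
Check A_1: distance² to centre = 46.25 ≤ 92.25, so it lies inside.
All remaining points lie in this disk, and no smaller disk contains both endpoints, so this is the minimum enclosing circle.
r = √(92.25) ≈ 9.60.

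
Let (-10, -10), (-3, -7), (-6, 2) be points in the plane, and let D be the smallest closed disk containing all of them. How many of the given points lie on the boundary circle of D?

Call the three points A, B, C in the order given.
Side lengths²: AB² = 58, AC² = 160, BC² = 90.
Since AC² = 160 ≥ 90 + 58 = 148, the angle opposite AC is not acute, so the smallest enclosing circle has AC as diameter.
Centre = midpoint of AC = (-8, -4), r² = 160/4 = 40.
The points at distance exactly r from the centre are (-10, -10), (-6, 2) — 2 points.

2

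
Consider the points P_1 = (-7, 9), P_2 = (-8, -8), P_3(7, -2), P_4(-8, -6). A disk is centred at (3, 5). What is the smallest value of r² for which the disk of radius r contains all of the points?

290

The required radius is the distance from (3, 5) to the farthest point.
Squared distances: 116, 290, 65, 242.
Maximum is 290, attained at P_2.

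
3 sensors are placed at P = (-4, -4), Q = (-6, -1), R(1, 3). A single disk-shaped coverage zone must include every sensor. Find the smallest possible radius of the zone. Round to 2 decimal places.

4.31

Side lengths²: PQ² = 13, PR² = 74, QR² = 65.
Since PR² = 74 < 65 + 13 = 78, the triangle is acute, so the smallest enclosing circle is the circumcircle.
Circumcentre = (-101/58, -19/58), r² = 31265/1682.
r = √(31265/1682) ≈ 4.31.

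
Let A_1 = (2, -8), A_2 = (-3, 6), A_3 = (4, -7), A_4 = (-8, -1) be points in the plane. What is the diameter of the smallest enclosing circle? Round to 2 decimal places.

The minimum enclosing circle is determined by three boundary points: A_2, A_3, A_4.
Their circumcentre is (-10/19, -20/19) with r² = 20165/361.
The farthest remaining point A_1 is at distance² 19728/361 ≤ 20165/361.
Diameter = 2r = 2√(20165/361) ≈ 14.95.

14.95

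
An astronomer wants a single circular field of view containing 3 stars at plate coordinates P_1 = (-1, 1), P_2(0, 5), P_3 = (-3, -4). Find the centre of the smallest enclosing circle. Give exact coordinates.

Side lengths²: P_1P_2² = 17, P_1P_3² = 29, P_2P_3² = 90.
Since P_2P_3² = 90 ≥ 29 + 17 = 46, the angle opposite P_2P_3 is not acute, so the smallest enclosing circle has P_2P_3 as diameter.
Centre = midpoint of P_2P_3 = (-1.5, 0.5), r² = 90/4 = 22.5.
Centre = (-1.5, 0.5).

(-1.5, 0.5)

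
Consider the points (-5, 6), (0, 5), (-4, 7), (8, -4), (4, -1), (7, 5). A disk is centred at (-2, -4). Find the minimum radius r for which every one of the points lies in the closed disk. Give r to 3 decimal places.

12.728

The required radius is the distance from (-2, -4) to the farthest point.
Squared distances: 109, 85, 125, 100, 45, 162.
Maximum is 162, attained at (7, 5).
r = √162 ≈ 12.728.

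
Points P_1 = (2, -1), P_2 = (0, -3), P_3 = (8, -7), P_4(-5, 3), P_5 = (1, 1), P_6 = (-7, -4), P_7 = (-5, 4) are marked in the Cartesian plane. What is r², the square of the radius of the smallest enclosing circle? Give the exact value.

The minimum enclosing circle of a finite set is fixed by two of the points (as a diameter) or three (as a circumcircle).
The minimum enclosing circle is determined by three boundary points: P_3, P_6, P_7.
Their circumcentre is (26/21, -38/21) with r² = 32045/441.
The farthest remaining point P_4 is at distance² 27362/441 ≤ 32045/441.

32045/441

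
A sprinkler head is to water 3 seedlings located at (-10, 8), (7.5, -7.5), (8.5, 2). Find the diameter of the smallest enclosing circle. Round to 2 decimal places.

23.38

Call the three points A, B, C in the order given.
Side lengths²: AB² = 546.5, AC² = 378.25, BC² = 91.25.
Since AB² = 546.5 ≥ 378.25 + 91.25 = 469.5, the angle opposite AB is not acute, so the smallest enclosing circle has AB as diameter.
Centre = midpoint of AB = (-1.25, 0.25), r² = 546.5/4 = 136.625.
Diameter = 2r = 2√(136.625) ≈ 23.38.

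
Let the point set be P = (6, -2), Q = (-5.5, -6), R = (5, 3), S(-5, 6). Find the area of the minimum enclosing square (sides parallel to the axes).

The bounding box has width 11.5 and height 12.
An axis-aligned square enclosing the set must have side ≥ max(width, height).
So the minimum side is max(11.5, 12) = 12.
Area = 12² = 144.

144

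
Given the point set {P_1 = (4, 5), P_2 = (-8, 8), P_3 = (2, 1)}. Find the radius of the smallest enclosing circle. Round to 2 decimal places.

Side lengths²: P_1P_2² = 153, P_1P_3² = 20, P_2P_3² = 149.
Since P_1P_2² = 153 < 149 + 20 = 169, the triangle is acute, so the smallest enclosing circle is the circumcircle.
Circumcentre = (-20/9, 101/18), r² = 12665/324.
r = √(12665/324) ≈ 6.25.

6.25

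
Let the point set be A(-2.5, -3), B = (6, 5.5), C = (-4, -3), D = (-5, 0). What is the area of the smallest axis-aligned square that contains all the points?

The bounding box has width 11 and height 8.5.
An axis-aligned square enclosing the set must have side ≥ max(width, height).
So the minimum side is max(11, 8.5) = 11.
Area = 11² = 121.

121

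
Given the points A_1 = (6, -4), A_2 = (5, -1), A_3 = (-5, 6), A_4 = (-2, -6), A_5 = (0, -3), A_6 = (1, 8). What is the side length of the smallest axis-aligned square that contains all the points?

14

The bounding box has width 11 and height 14.
An axis-aligned square enclosing the set must have side ≥ max(width, height).
So the minimum side is max(11, 14) = 14.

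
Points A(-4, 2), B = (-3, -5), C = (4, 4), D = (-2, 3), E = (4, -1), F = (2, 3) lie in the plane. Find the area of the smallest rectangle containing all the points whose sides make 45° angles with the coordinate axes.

In coordinates u = x + y, v = x − y the rectangle is axis-aligned; the map (x,y)→(u,v) scales areas by 2.
u-values: -2, -8, 8, 1, 3, 5; range = 8 − (-8) = 16.
v-values: -6, 2, 0, -5, 5, -1; range = 5 − (-6) = 11.
Area = (16 × 11) / 2 = 88.

88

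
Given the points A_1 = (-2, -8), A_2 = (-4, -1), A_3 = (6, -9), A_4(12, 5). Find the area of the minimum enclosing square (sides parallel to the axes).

256

The bounding box has width 16 and height 14.
An axis-aligned square enclosing the set must have side ≥ max(width, height).
So the minimum side is max(16, 14) = 16.
Area = 16² = 256.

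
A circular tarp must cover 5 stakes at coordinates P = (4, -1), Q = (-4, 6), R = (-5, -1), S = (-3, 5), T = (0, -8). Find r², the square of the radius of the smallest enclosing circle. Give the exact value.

53

The minimum enclosing circle of a finite set is fixed by two of the points (as a diameter) or three (as a circumcircle).
The farthest pair is Q–T with squared distance 212. The circle on this segment as diameter has centre (-2, -1) and r² = 212/4 = 53.
Check P: distance² to centre = 36 ≤ 53, so it lies inside.
All remaining points lie in this disk, and no smaller disk contains both endpoints, so this is the minimum enclosing circle.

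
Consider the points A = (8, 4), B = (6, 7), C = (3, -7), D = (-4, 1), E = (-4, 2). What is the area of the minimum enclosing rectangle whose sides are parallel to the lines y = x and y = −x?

In coordinates u = x + y, v = x − y the rectangle is axis-aligned; the map (x,y)→(u,v) scales areas by 2.
u-values: 12, 13, -4, -3, -2; range = 13 − (-4) = 17.
v-values: 4, -1, 10, -5, -6; range = 10 − (-6) = 16.
Area = (17 × 16) / 2 = 136.

136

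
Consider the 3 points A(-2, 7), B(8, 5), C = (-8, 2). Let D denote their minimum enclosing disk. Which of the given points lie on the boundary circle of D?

Side lengths²: AB² = 104, AC² = 61, BC² = 265.
Since BC² = 265 ≥ 104 + 61 = 165, the angle opposite BC is not acute, so the smallest enclosing circle has BC as diameter.
Centre = midpoint of BC = (0, 3.5), r² = 265/4 = 66.25.
The points at distance exactly r from the centre are B, C — 2 points.

B, C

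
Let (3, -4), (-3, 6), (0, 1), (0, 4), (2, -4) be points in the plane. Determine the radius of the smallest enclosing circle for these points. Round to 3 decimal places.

By Welzl's lemma the MEC is supported by two points (diametrically opposite) or three points (on a circumcircle).
The farthest pair is (3, -4)–(-3, 6) with squared distance 136. The circle on this segment as diameter has centre (0, 1) and r² = 136/4 = 34.
Check (0, 1): distance² to centre = 0 ≤ 34, so it lies inside.
All remaining points lie in this disk, and no smaller disk contains both endpoints, so this is the minimum enclosing circle.
r = √34 ≈ 5.831.

5.831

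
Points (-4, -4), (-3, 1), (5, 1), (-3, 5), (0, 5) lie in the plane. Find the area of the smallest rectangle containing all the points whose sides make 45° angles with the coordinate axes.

In coordinates u = x + y, v = x − y the rectangle is axis-aligned; the map (x,y)→(u,v) scales areas by 2.
u-values: -8, -2, 6, 2, 5; range = 6 − (-8) = 14.
v-values: 0, -4, 4, -8, -5; range = 4 − (-8) = 12.
Area = (14 × 12) / 2 = 84.

84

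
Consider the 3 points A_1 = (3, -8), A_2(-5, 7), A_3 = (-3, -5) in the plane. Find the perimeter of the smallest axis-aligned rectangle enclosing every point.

Width = max x − min x = 3 − (-5) = 8.
Height = max y − min y = 7 − (-8) = 15.
Perimeter = 2(8 + 15) = 46.

46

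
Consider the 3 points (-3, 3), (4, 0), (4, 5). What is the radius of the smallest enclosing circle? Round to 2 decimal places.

3.96

Call the three points A, B, C in the order given.
Side lengths²: AB² = 58, AC² = 53, BC² = 25.
Since AB² = 58 < 53 + 25 = 78, the triangle is acute, so the smallest enclosing circle is the circumcircle.
Circumcentre = (13/14, 2.5), r² = 1537/98.
r = √(1537/98) ≈ 3.96.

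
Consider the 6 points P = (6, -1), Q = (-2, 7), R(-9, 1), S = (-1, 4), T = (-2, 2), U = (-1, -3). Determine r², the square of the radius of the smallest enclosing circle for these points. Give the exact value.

57.25

A smallest enclosing disk is always determined by at most three of the input points on its boundary.
The farthest pair is P–R with squared distance 229. The circle on this segment as diameter has centre (-1.5, 0) and r² = 229/4 = 57.25.
Check Q: distance² to centre = 49.25 ≤ 57.25, so it lies inside.
All remaining points lie in this disk, and no smaller disk contains both endpoints, so this is the minimum enclosing circle.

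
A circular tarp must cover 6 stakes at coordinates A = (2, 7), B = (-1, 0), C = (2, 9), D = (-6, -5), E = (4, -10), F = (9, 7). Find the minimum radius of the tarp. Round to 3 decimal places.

The minimum enclosing circle of a finite set is fixed by two of the points (as a diameter) or three (as a circumcircle).
The minimum enclosing circle is determined by three boundary points: D, E, F.
Their circumcentre is (67/26, -9/26) with r² = 32185/338.
The farthest remaining point C is at distance² 29637/338 ≤ 32185/338.
r = √(32185/338) ≈ 9.758.

9.758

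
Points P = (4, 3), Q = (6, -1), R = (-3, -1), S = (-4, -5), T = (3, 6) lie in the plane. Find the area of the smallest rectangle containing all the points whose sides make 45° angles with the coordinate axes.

90

In coordinates u = x + y, v = x − y the rectangle is axis-aligned; the map (x,y)→(u,v) scales areas by 2.
u-values: 7, 5, -4, -9, 9; range = 9 − (-9) = 18.
v-values: 1, 7, -2, 1, -3; range = 7 − (-3) = 10.
Area = (18 × 10) / 2 = 90.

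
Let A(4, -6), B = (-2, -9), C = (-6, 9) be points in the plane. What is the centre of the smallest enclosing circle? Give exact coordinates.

Side lengths²: AB² = 45, AC² = 325, BC² = 340.
Since BC² = 340 < 325 + 45 = 370, the triangle is acute, so the smallest enclosing circle is the circumcircle.
Circumcentre = (-2.875, 0.25), r² = 86.328125.
Centre = (-2.875, 0.25).

(-2.875, 0.25)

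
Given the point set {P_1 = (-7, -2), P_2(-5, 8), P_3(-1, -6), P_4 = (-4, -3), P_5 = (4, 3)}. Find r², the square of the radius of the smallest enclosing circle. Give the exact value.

53

A smallest enclosing disk is always determined by at most three of the input points on its boundary.
The farthest pair is P_2–P_3 with squared distance 212. The circle on this segment as diameter has centre (-3, 1) and r² = 212/4 = 53.
Check P_1: distance² to centre = 25 ≤ 53, so it lies inside.
All remaining points lie in this disk, and no smaller disk contains both endpoints, so this is the minimum enclosing circle.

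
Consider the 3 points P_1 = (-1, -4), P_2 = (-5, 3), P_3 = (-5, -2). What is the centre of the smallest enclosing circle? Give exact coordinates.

(-3, -0.5)

Side lengths²: P_1P_2² = 65, P_1P_3² = 20, P_2P_3² = 25.
Since P_1P_2² = 65 ≥ 25 + 20 = 45, the angle opposite P_1P_2 is not acute, so the smallest enclosing circle has P_1P_2 as diameter.
Centre = midpoint of P_1P_2 = (-3, -0.5), r² = 65/4 = 16.25.
Centre = (-3, -0.5).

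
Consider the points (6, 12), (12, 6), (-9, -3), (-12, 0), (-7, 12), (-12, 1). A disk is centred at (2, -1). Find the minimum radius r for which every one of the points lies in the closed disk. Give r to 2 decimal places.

The required radius is the distance from (2, -1) to the farthest point.
Squared distances: 185, 149, 125, 197, 250, 200.
Maximum is 250, attained at (-7, 12).
r = √250 ≈ 15.81.

15.81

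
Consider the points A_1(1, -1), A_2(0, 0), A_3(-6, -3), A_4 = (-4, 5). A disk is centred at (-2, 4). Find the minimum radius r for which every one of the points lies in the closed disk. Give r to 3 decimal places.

The required radius is the distance from (-2, 4) to the farthest point.
Squared distances: 34, 20, 65, 5.
Maximum is 65, attained at A_3.
r = √65 ≈ 8.062.

8.062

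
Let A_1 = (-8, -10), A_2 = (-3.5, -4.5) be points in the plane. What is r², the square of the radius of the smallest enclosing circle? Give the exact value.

12.625

The smallest circle enclosing two points has them as diameter endpoints.
Centre = midpoint = (-5.75, -7.25); r² = |A_1A_2|²/4 = 50.5/4 = 12.625.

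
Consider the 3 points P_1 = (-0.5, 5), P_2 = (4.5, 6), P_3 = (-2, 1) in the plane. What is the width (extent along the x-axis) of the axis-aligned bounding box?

max x = 4.5, min x = -2, so width = 6.5.

6.5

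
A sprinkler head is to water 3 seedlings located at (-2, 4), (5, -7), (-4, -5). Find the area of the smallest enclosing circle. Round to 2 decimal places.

133.52

Call the three points A, B, C in the order given.
Side lengths²: AB² = 170, AC² = 85, BC² = 85.
Since AB² = 170 ≥ 85 + 85 = 170, the angle opposite AB is not acute, so the smallest enclosing circle has AB as diameter.
Centre = midpoint of AB = (1.5, -1.5), r² = 170/4 = 42.5.
Area = π·r² = π·42.5 ≈ 133.52.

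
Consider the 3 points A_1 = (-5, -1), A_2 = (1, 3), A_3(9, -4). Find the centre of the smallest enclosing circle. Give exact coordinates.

Side lengths²: A_1A_2² = 52, A_1A_3² = 205, A_2A_3² = 113.
Since A_1A_3² = 205 ≥ 113 + 52 = 165, the angle opposite A_1A_3 is not acute, so the smallest enclosing circle has A_1A_3 as diameter.
Centre = midpoint of A_1A_3 = (2, -2.5), r² = 205/4 = 51.25.
Centre = (2, -2.5).

(2, -2.5)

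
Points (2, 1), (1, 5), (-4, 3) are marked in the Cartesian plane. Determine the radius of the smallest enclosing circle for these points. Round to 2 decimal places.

Call the three points A, B, C in the order given.
Side lengths²: AB² = 17, AC² = 40, BC² = 29.
Since AC² = 40 < 29 + 17 = 46, the triangle is acute, so the smallest enclosing circle is the circumcircle.
Circumcentre = (-19/22, 53/22), r² = 2465/242.
r = √(2465/242) ≈ 3.19.

3.19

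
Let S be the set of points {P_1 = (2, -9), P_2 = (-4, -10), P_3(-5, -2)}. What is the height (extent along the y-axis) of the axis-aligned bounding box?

8

max y = -2, min y = -10, so height = 8.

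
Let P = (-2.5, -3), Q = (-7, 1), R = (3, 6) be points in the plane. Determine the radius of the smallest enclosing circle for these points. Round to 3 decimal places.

5.680

Side lengths²: PQ² = 36.25, PR² = 111.25, QR² = 125.
Since QR² = 125 < 111.25 + 36.25 = 147.5, the triangle is acute, so the smallest enclosing circle is the circumcircle.
Circumcentre = (-1.55, 2.6), r² = 32.2625.
r = √(32.2625) ≈ 5.680.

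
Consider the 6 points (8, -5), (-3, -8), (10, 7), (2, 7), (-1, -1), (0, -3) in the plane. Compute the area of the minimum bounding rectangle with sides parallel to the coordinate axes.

195

x ranges over [-3, 10], width 13.
y ranges over [-8, 7], height 15.
Area = 13 × 15 = 195.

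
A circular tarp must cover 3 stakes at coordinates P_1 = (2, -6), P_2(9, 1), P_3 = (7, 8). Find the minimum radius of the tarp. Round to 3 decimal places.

Side lengths²: P_1P_2² = 98, P_1P_3² = 221, P_2P_3² = 53.
Since P_1P_3² = 221 ≥ 98 + 53 = 151, the angle opposite P_1P_3 is not acute, so the smallest enclosing circle has P_1P_3 as diameter.
Centre = midpoint of P_1P_3 = (4.5, 1), r² = 221/4 = 55.25.
r = √(55.25) ≈ 7.433.

7.433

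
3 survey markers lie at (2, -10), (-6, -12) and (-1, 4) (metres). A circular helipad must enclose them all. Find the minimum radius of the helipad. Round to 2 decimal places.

Call the three points A, B, C in the order given.
Side lengths²: AB² = 68, AC² = 205, BC² = 281.
Since BC² = 281 ≥ 205 + 68 = 273, the angle opposite BC is not acute, so the smallest enclosing circle has BC as diameter.
Centre = midpoint of BC = (-3.5, -4), r² = 281/4 = 70.25.
r = √(70.25) ≈ 8.38.

8.38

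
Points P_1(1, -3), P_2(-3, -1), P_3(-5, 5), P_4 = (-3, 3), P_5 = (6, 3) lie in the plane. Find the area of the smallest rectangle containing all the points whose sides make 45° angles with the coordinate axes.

In coordinates u = x + y, v = x − y the rectangle is axis-aligned; the map (x,y)→(u,v) scales areas by 2.
u-values: -2, -4, 0, 0, 9; range = 9 − (-4) = 13.
v-values: 4, -2, -10, -6, 3; range = 4 − (-10) = 14.
Area = (13 × 14) / 2 = 91.

91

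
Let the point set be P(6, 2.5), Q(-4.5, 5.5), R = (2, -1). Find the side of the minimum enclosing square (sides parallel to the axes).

The bounding box has width 10.5 and height 6.5.
An axis-aligned square enclosing the set must have side ≥ max(width, height).
So the minimum side is max(10.5, 6.5) = 10.5.

10.5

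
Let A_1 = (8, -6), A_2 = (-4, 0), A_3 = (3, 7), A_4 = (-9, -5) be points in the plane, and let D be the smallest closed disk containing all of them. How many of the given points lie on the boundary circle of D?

3

The minimum enclosing circle of a finite set is fixed by two of the points (as a diameter) or three (as a circumcircle).
The minimum enclosing circle is determined by three boundary points: A_1, A_3, A_4.
Their circumcentre is (-5/18, -31/18) with r² = 14065/162.
The farthest remaining point A_2 is at distance² 2725/162 ≤ 14065/162.
The points at distance exactly r from the centre are A_1, A_3, A_4 — 3 points.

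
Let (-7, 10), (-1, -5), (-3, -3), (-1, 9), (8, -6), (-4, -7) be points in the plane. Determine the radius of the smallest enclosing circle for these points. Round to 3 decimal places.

A smallest enclosing disk is always determined by at most three of the input points on its boundary.
The farthest pair is (-7, 10)–(8, -6) with squared distance 481. The circle on this segment as diameter has centre (0.5, 2) and r² = 481/4 = 120.25.
Check (-1, -5): distance² to centre = 51.25 ≤ 120.25, so it lies inside.
All remaining points lie in this disk, and no smaller disk contains both endpoints, so this is the minimum enclosing circle.
r = √(120.25) ≈ 10.966.

10.966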